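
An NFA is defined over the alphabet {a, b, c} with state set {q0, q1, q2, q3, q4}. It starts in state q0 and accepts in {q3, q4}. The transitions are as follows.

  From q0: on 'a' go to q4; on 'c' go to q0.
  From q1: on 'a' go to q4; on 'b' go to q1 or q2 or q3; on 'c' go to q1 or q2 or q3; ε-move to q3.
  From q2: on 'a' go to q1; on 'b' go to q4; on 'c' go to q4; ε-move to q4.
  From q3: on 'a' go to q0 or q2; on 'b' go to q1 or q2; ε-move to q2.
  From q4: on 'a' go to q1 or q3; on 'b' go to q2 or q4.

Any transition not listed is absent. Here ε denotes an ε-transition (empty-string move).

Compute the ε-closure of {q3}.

{q2, q3, q4}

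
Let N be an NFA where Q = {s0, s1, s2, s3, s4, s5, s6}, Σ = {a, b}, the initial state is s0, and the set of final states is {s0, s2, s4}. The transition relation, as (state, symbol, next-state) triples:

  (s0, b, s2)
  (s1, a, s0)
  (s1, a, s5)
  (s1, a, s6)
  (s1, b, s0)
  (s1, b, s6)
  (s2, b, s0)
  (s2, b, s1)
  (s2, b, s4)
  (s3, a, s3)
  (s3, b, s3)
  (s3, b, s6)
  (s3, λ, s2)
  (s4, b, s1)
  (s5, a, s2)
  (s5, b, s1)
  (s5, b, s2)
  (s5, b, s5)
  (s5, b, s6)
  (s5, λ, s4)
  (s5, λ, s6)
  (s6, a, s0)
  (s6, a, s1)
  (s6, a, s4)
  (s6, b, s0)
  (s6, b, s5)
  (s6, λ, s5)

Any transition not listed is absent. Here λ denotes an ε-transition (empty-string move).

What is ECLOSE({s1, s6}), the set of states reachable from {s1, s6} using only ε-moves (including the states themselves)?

Begin with {s1, s6}.
ε-move s6 → s5; add s5.
ε-move s5 → s4; add s4.

{s1, s4, s5, s6}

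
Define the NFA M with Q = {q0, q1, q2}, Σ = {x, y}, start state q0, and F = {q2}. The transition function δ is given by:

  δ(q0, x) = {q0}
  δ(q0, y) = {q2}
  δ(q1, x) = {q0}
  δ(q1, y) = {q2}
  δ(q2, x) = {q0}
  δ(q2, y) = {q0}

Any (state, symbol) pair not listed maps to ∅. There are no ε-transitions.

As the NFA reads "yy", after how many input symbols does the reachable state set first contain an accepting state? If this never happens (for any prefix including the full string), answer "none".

Start in {q0}.
Read 'y': q0→{q2}; now {q2}.
None of the earlier sets intersect F, but {q2} does.

1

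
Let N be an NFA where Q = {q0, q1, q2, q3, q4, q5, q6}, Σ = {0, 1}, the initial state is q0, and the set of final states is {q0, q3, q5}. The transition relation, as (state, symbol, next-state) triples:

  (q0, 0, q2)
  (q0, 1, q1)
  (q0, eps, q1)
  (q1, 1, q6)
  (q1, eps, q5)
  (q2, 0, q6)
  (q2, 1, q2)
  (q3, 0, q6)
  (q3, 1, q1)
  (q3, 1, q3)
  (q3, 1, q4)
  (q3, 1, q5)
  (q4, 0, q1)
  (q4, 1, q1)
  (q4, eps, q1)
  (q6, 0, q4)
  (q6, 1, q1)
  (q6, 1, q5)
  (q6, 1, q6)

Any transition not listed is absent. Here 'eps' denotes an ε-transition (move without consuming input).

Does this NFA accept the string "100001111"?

Start: ε-closure({q0}) = {q0, q1, q5}.
Read '1': q0→{q1}, q1→{q6}, q5→∅; union {q1, q6}; ε-closure = {q1, q5, q6}.
Read '0': q1→∅, q5→∅, q6→{q4}; union {q4}; ε-closure = {q1, q4, q5}.
Read '0': q1→∅, q4→{q1}, q5→∅; union {q1}; ε-closure = {q1, q5}.
Read '0': q1→∅, q5→∅; now ∅.
The set is empty and remains empty for the remaining 5 symbols.
The final set ∅ contains no accepting state.

No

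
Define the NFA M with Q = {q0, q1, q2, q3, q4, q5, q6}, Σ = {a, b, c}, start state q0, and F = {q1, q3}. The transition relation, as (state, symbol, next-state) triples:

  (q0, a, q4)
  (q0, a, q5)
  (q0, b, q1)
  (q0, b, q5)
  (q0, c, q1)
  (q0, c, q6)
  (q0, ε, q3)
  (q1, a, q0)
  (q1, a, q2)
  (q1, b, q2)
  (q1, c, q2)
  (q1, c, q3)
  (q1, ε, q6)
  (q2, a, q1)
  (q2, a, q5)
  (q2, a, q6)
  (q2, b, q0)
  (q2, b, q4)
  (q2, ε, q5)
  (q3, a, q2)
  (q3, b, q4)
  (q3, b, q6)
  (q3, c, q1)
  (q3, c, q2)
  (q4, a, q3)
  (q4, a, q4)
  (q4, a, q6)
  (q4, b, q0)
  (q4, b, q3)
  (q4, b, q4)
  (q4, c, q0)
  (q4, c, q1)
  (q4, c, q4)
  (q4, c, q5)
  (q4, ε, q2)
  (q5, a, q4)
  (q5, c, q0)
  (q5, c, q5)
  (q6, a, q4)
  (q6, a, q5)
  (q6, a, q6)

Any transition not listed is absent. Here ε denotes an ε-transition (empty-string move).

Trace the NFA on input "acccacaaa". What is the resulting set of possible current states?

{q0, q1, q2, q3, q4, q5, q6}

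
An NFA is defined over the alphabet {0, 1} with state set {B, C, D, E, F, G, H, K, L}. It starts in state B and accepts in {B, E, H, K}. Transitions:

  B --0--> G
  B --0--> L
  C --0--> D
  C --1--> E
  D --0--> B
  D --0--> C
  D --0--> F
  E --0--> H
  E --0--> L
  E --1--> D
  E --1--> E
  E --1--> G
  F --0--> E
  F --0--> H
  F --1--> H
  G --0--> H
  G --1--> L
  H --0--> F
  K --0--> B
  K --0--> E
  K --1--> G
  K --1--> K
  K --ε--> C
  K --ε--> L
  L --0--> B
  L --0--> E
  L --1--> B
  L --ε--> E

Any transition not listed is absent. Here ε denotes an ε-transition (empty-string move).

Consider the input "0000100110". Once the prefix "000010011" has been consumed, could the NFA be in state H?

Start in {B}.
Read '0': B→{G, L}; union {G, L}; ε-closure = {E, G, L}.
Read '0': E→{H, L}, G→{H}, L→{B, E}; now {B, E, H, L}.
Read '0': B→{G, L}, E→{H, L}, H→{F}, L→{B, E}; now {B, E, F, G, H, L}.
Read '0': B→{G, L}, E→{H, L}, F→{E, H}, G→{H}, H→{F}, L→{B, E}; now {B, E, F, G, H, L}.
Read '1': B→∅, E→{D, E, G}, F→{H}, G→{L}, H→∅, L→{B}; now {B, D, E, G, H, L}.
Read '0': B→{G, L}, D→{B, C, F}, E→{H, L}, G→{H}, H→{F}, L→{B, E}; now {B, C, E, F, G, H, L}.
Read '0': B→{G, L}, C→{D}, E→{H, L}, F→{E, H}, G→{H}, H→{F}, L→{B, E}; now {B, D, E, F, G, H, L}.
Read '1': B→∅, D→∅, E→{D, E, G}, F→{H}, G→{L}, H→∅, L→{B}; now {B, D, E, G, H, L}.
Read '1': B→∅, D→∅, E→{D, E, G}, G→{L}, H→∅, L→{B}; now {B, D, E, G, L}.
State H is not in {B, D, E, G, L}.

No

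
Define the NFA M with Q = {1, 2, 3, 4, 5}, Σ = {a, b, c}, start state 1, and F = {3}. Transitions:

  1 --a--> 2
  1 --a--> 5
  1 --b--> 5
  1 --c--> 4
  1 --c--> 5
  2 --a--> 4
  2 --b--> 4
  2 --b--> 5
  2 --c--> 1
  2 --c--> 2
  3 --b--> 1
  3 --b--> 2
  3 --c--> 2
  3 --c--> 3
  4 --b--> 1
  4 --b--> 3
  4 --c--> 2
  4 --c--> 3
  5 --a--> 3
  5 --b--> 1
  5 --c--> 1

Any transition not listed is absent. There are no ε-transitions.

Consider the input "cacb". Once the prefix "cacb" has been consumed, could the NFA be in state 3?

Start in {1}.
Read 'c': {1} → {4, 5}.
Read 'a': {4, 5} → {3}.
Read 'c': {3} → {2, 3}.
Read 'b': {2, 3} → {1, 2, 4, 5}.
State 3 is not in {1, 2, 4, 5}.

No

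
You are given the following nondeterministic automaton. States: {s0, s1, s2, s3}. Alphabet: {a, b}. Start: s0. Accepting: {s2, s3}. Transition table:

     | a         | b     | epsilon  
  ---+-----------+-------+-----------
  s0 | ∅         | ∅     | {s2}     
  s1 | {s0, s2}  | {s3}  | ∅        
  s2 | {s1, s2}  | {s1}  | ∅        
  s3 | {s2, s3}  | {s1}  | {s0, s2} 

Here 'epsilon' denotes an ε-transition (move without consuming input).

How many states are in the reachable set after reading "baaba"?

4

Start: ε-closure({s0}) = {s0, s2}.
Read 'b': s0→∅, s2→{s1}; now {s1}.
Read 'a': s1→{s0, s2}; now {s0, s2}.
Read 'a': s0→∅, s2→{s1, s2}; now {s1, s2}.
Read 'b': s1→{s3}, s2→{s1}; union {s1, s3}; ε-closure = {s0, s1, s2, s3}.
Read 'a': s0→∅, s1→{s0, s2}, s2→{s1, s2}, s3→{s2, s3}; now {s0, s1, s2, s3}.
That set has 4 states.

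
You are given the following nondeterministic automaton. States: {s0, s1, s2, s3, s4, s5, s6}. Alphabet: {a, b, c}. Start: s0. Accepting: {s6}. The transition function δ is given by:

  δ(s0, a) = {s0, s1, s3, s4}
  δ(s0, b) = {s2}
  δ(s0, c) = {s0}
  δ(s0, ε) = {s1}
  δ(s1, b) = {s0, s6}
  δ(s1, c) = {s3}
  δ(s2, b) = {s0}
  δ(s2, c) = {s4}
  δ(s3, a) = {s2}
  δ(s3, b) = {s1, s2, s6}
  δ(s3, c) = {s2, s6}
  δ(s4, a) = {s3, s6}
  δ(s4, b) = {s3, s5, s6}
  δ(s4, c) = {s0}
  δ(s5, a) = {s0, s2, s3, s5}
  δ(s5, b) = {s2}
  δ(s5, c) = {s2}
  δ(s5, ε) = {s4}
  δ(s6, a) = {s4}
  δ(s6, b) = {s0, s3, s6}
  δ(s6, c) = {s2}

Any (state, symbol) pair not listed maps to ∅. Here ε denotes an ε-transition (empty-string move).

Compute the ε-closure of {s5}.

{s4, s5}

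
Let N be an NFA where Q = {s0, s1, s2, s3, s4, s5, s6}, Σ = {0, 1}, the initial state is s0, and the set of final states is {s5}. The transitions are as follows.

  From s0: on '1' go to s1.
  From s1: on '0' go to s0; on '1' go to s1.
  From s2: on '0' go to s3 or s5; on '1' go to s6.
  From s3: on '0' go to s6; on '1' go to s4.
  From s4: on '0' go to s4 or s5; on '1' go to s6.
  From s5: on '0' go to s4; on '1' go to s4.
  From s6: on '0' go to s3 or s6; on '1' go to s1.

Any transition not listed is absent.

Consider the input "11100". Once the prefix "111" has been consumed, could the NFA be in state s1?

Start in {s0}.
Read '1': {s0} → {s1}.
Read '1': {s1} → {s1}.
Read '1': {s1} → {s1}.
State s1 is in {s1}.

Yes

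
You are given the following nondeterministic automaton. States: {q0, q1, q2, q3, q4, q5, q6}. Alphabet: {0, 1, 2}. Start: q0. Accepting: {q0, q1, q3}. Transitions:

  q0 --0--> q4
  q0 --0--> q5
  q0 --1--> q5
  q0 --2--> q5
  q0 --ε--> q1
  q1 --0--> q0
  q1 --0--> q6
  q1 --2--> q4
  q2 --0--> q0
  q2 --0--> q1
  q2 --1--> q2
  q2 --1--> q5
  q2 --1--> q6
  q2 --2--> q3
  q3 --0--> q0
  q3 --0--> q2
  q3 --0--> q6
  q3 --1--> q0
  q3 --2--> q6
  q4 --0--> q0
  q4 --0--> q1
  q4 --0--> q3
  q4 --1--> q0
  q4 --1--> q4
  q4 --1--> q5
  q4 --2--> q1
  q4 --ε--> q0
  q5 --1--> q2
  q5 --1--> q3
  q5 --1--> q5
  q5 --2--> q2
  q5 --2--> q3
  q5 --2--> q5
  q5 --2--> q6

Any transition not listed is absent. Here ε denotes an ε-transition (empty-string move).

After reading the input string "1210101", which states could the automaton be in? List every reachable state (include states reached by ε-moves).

{q0, q1, q2, q3, q4, q5, q6}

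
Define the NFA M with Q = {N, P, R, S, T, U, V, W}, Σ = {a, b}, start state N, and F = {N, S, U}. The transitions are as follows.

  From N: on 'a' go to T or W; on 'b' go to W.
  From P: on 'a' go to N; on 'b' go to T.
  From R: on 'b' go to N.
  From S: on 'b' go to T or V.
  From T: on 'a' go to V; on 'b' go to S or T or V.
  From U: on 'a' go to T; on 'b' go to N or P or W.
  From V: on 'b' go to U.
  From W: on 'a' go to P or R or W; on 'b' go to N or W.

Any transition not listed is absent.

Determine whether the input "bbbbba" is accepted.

No

Start in {N}.
Read 'b': {N} → {W}.
Read 'b': {W} → {N, W}.
Read 'b': {N, W} → {N, W}.
Read 'b': {N, W} → {N, W}.
Read 'b': {N, W} → {N, W}.
Read 'a': {N, W} → {P, R, T, W}.
The final set {P, R, T, W} contains no accepting state.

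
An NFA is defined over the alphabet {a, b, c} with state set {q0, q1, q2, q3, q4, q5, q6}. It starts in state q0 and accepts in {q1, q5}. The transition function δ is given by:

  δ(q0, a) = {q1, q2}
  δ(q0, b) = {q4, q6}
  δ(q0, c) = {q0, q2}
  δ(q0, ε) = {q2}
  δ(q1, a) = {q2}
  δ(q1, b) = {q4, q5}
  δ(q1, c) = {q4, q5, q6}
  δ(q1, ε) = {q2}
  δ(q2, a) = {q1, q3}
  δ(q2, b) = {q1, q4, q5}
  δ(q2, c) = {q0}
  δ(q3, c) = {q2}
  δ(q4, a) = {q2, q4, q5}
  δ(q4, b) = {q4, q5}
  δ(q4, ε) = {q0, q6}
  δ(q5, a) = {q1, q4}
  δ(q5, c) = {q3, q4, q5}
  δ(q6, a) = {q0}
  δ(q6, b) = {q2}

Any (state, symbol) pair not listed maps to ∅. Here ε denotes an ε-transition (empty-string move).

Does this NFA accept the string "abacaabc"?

Start: ε-closure({q0}) = {q0, q2}.
Read 'a': q0→{q1, q2}, q2→{q1, q3}; now {q1, q2, q3}.
Read 'b': q1→{q4, q5}, q2→{q1, q4, q5}, q3→∅; union {q1, q4, q5}; ε-closure = {q0, q1, q2, q4, q5, q6}.
Read 'a': q0→{q1, q2}, q1→{q2}, q2→{q1, q3}, q4→{q2, q4, q5}, q5→{q1, q4}, q6→{q0}; union {q0, q1, q2, q3, q4, q5}; ε-closure = {q0, q1, q2, q3, q4, q5, q6}.
Read 'c': q0→{q0, q2}, q1→{q4, q5, q6}, q2→{q0}, q3→{q2}, q4→∅, q5→{q3, q4, q5}, q6→∅; now {q0, q2, q3, q4, q5, q6}.
Read 'a': q0→{q1, q2}, q2→{q1, q3}, q3→∅, q4→{q2, q4, q5}, q5→{q1, q4}, q6→{q0}; union {q0, q1, q2, q3, q4, q5}; ε-closure = {q0, q1, q2, q3, q4, q5, q6}.
Read 'a': q0→{q1, q2}, q1→{q2}, q2→{q1, q3}, q3→∅, q4→{q2, q4, q5}, q5→{q1, q4}, q6→{q0}; union {q0, q1, q2, q3, q4, q5}; ε-closure = {q0, q1, q2, q3, q4, q5, q6}.
Read 'b': q0→{q4, q6}, q1→{q4, q5}, q2→{q1, q4, q5}, q3→∅, q4→{q4, q5}, q5→∅, q6→{q2}; union {q1, q2, q4, q5, q6}; ε-closure = {q0, q1, q2, q4, q5, q6}.
Read 'c': q0→{q0, q2}, q1→{q4, q5, q6}, q2→{q0}, q4→∅, q5→{q3, q4, q5}, q6→∅; now {q0, q2, q3, q4, q5, q6}.
The final set {q0, q2, q3, q4, q5, q6} contains the accepting state q5.

Yes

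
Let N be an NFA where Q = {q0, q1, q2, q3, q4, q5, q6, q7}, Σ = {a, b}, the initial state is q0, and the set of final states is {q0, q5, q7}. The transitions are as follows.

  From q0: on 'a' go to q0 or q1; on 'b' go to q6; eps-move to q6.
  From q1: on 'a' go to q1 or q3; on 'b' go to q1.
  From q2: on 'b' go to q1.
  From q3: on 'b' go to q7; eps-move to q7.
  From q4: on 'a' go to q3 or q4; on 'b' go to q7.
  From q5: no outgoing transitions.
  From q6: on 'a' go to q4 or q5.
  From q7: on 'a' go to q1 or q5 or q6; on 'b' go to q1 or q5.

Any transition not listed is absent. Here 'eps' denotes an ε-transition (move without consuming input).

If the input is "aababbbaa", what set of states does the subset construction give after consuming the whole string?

{q1, q3, q5, q6, q7}

Start: ε-closure({q0}) = {q0, q6}.
Read 'a': {q0, q6} → {q0, q1, q4, q5, q6}.
Read 'a': {q0, q1, q4, q5, q6} → {q0, q1, q3, q4, q5, q6, q7}.
Read 'b': {q0, q1, q3, q4, q5, q6, q7} → {q1, q5, q6, q7}.
Read 'a': {q1, q5, q6, q7} → {q1, q3, q4, q5, q6, q7}.
Read 'b': {q1, q3, q4, q5, q6, q7} → {q1, q5, q7}.
Read 'b': {q1, q5, q7} → {q1, q5}.
Read 'b': {q1, q5} → {q1}.
Read 'a': {q1} → {q1, q3, q7}.
Read 'a': {q1, q3, q7} → {q1, q3, q5, q6, q7}.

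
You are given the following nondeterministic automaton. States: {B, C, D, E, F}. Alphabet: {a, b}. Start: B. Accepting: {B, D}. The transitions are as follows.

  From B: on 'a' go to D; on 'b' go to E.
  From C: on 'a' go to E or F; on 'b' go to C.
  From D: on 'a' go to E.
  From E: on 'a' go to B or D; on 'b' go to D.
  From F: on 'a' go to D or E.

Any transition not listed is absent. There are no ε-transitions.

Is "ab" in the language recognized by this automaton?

No

Start in {B}.
Read 'a': {B} → {D}.
Read 'b': {D} → ∅.
The final set ∅ contains no accepting state.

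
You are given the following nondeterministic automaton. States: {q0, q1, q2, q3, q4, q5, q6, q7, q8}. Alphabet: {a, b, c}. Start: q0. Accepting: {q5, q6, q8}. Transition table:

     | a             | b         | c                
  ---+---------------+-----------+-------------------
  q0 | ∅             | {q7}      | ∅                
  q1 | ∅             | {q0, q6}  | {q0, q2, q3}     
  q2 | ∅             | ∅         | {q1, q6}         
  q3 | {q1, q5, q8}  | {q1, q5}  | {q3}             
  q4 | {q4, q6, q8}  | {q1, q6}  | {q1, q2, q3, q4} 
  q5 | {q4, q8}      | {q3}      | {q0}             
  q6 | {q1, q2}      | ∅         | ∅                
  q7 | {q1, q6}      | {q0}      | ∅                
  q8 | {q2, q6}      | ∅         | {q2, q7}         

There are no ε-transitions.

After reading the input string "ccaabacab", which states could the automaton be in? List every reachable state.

∅

Start in {q0}.
Read 'c': q0→∅; now ∅.
The set is empty and remains empty for the remaining 8 symbols.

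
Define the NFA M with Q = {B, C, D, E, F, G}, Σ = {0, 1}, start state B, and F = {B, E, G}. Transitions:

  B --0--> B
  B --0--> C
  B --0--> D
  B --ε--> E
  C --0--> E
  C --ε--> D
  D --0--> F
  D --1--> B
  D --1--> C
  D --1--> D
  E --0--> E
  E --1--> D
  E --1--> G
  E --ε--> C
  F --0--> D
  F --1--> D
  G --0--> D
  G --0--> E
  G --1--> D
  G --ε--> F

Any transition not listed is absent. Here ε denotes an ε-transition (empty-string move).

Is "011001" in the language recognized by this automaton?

Yes

Start: ε-closure({B}) = {B, C, D, E}.
Read '0': B→{B, C, D}, C→{E}, D→{F}, E→{E}; now {B, C, D, E, F}.
Read '1': B→∅, C→∅, D→{B, C, D}, E→{D, G}, F→{D}; union {B, C, D, G}; ε-closure = {B, C, D, E, F, G}.
Read '1': B→∅, C→∅, D→{B, C, D}, E→{D, G}, F→{D}, G→{D}; union {B, C, D, G}; ε-closure = {B, C, D, E, F, G}.
Read '0': B→{B, C, D}, C→{E}, D→{F}, E→{E}, F→{D}, G→{D, E}; now {B, C, D, E, F}.
Read '0': B→{B, C, D}, C→{E}, D→{F}, E→{E}, F→{D}; now {B, C, D, E, F}.
Read '1': B→∅, C→∅, D→{B, C, D}, E→{D, G}, F→{D}; union {B, C, D, G}; ε-closure = {B, C, D, E, F, G}.
The final set {B, C, D, E, F, G} contains the accepting states B, E, G.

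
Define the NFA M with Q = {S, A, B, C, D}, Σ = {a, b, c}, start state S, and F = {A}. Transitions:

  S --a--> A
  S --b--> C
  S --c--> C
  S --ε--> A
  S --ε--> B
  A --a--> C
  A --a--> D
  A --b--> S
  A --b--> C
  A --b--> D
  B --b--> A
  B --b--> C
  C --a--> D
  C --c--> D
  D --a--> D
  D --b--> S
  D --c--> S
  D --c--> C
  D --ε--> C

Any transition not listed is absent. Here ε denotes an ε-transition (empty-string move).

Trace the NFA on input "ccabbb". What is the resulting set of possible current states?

Start: ε-closure({S}) = {S, A, B}.
Read 'c': S→{C}, A→∅, B→∅; now {C}.
Read 'c': C→{D}; union {D}; ε-closure = {C, D}.
Read 'a': C→{D}, D→{D}; union {D}; ε-closure = {C, D}.
Read 'b': C→∅, D→{S}; union {S}; ε-closure = {S, A, B}.
Read 'b': S→{C}, A→{S, C, D}, B→{A, C}; union {S, A, C, D}; ε-closure = {S, A, B, C, D}.
Read 'b': S→{C}, A→{S, C, D}, B→{A, C}, C→∅, D→{S}; union {S, A, C, D}; ε-closure = {S, A, B, C, D}.

{S, A, B, C, D}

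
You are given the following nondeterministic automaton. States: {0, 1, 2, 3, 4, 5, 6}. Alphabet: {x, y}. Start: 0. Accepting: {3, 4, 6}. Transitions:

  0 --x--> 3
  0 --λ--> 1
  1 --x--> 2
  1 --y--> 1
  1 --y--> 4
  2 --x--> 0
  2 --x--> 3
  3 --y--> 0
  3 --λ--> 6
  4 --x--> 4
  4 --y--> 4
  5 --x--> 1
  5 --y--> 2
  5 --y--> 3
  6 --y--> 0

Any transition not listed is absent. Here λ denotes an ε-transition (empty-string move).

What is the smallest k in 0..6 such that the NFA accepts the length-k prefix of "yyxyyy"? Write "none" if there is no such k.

1

Start: ε-closure({0}) = {0, 1}.
Read 'y': {0, 1} → {1, 4}.
None of the earlier sets intersect F, but {1, 4} does.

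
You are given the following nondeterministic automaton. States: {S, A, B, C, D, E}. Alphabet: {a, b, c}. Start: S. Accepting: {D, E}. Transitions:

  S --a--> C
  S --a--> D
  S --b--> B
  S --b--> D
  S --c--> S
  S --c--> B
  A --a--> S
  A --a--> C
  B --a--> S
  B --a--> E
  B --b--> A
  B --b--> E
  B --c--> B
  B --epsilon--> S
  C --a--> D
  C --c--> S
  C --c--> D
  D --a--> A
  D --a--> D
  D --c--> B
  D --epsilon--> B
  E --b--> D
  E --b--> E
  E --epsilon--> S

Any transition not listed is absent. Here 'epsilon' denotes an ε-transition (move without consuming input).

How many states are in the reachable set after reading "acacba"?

6

Start in {S}.
Read 'a': {S} → {S, B, C, D}.
Read 'c': {S, B, C, D} → {S, B, D}.
Read 'a': {S, B, D} → {S, A, B, C, D, E}.
Read 'c': {S, A, B, C, D, E} → {S, B, D}.
Read 'b': {S, B, D} → {S, A, B, D, E}.
Read 'a': {S, A, B, D, E} → {S, A, B, C, D, E}.
That set has 6 states.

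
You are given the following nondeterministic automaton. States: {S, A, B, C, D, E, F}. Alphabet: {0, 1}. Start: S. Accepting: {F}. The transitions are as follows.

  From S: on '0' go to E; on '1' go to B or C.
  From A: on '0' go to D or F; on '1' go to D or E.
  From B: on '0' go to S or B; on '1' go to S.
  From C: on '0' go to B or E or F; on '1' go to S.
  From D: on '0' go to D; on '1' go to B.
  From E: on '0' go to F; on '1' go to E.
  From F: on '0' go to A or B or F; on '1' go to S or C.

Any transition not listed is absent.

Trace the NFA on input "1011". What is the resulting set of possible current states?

{S, B, C, E}

Start in {S}.
Read '1': S→{B, C}; now {B, C}.
Read '0': B→{S, B}, C→{B, E, F}; now {S, B, E, F}.
Read '1': S→{B, C}, B→{S}, E→{E}, F→{S, C}; now {S, B, C, E}.
Read '1': S→{B, C}, B→{S}, C→{S}, E→{E}; now {S, B, C, E}.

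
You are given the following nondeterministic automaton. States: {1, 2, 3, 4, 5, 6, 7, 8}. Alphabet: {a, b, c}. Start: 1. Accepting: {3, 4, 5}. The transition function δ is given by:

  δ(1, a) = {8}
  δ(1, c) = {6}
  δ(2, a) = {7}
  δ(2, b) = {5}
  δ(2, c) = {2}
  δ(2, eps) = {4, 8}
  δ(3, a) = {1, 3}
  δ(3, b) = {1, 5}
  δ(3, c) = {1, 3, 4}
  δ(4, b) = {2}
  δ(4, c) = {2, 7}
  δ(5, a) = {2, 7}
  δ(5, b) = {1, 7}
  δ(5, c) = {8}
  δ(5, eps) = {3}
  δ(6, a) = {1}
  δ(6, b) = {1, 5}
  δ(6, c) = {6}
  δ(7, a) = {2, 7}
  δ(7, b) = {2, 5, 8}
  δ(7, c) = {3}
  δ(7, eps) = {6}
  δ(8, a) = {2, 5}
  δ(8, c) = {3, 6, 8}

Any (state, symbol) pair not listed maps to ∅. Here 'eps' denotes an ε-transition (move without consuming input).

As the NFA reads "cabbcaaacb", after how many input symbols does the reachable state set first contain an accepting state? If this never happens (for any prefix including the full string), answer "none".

none

Start in {1}.
Read 'c': 1→{6}; now {6}.
Read 'a': 6→{1}; now {1}.
Read 'b': 1→∅; now ∅.
The set is empty and remains empty for the remaining 7 symbols.
No reachable set along the way intersects F.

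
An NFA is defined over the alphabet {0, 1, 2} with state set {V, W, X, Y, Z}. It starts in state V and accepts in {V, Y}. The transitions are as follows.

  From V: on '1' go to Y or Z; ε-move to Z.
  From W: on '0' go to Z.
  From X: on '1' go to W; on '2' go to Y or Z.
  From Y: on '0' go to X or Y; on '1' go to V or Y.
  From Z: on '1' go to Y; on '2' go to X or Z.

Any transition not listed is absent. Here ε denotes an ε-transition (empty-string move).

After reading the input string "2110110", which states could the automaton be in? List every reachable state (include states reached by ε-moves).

{X, Y}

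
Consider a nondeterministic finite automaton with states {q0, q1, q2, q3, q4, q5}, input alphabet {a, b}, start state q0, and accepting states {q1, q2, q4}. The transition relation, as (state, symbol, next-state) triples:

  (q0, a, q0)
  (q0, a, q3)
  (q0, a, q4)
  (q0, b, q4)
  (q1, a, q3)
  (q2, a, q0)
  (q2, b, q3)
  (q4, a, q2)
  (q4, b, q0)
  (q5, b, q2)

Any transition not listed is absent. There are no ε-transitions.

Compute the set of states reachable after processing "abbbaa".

{q0, q2, q3, q4}

Start in {q0}.
Read 'a': q0→{q0, q3, q4}; now {q0, q3, q4}.
Read 'b': q0→{q4}, q3→∅, q4→{q0}; now {q0, q4}.
Read 'b': q0→{q4}, q4→{q0}; now {q0, q4}.
Read 'b': q0→{q4}, q4→{q0}; now {q0, q4}.
Read 'a': q0→{q0, q3, q4}, q4→{q2}; now {q0, q2, q3, q4}.
Read 'a': q0→{q0, q3, q4}, q2→{q0}, q3→∅, q4→{q2}; now {q0, q2, q3, q4}.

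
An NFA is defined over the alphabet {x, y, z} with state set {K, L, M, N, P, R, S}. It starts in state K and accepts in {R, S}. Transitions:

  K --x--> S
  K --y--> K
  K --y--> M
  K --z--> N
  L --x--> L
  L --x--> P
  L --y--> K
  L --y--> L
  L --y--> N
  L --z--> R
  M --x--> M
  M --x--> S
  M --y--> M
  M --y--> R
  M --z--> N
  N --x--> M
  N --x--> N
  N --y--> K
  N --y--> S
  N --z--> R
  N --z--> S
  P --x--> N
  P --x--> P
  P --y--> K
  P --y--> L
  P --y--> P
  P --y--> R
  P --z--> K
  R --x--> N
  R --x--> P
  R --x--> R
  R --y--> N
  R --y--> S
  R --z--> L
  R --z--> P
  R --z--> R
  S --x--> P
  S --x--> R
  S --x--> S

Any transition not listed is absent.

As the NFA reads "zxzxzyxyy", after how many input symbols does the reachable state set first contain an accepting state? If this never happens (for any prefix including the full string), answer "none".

3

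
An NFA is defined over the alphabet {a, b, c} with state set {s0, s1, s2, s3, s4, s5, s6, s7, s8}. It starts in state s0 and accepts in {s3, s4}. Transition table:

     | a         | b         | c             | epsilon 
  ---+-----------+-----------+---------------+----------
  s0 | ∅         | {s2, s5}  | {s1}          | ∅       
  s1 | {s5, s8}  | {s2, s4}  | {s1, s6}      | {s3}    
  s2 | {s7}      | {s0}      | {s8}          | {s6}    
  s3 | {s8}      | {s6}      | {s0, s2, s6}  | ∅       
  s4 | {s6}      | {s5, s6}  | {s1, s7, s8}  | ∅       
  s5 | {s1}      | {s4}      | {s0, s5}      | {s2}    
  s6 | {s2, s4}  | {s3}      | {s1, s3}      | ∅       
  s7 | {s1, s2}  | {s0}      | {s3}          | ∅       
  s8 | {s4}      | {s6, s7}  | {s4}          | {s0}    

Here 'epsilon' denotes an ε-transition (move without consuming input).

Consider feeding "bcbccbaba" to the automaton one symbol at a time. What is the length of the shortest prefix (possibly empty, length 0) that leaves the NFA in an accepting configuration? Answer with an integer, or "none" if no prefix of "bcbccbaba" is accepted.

2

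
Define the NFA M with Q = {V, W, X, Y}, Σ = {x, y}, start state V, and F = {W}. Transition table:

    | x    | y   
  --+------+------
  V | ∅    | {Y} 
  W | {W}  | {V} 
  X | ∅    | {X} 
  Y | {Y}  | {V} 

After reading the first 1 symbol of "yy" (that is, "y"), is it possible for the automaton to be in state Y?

Yes

Start in {V}.
Read 'y': {V} → {Y}.
State Y is in {Y}.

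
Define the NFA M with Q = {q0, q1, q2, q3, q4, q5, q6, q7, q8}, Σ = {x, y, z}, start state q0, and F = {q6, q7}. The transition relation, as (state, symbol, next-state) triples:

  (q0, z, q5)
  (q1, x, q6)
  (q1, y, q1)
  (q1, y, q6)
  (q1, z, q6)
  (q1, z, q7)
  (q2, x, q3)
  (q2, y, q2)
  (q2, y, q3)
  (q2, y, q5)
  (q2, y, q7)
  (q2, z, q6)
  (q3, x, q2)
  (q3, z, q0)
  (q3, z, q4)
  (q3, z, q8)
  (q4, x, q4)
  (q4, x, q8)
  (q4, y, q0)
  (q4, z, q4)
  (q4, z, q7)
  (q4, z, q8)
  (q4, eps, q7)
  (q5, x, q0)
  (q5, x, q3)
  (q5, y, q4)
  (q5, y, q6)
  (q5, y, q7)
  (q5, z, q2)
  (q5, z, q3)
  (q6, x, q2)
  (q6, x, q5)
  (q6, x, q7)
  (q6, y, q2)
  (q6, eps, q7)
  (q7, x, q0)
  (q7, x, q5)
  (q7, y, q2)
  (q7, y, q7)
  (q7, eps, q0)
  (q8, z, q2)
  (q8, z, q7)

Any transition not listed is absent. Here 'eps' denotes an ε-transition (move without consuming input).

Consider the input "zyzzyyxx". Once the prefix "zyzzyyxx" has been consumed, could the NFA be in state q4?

Yes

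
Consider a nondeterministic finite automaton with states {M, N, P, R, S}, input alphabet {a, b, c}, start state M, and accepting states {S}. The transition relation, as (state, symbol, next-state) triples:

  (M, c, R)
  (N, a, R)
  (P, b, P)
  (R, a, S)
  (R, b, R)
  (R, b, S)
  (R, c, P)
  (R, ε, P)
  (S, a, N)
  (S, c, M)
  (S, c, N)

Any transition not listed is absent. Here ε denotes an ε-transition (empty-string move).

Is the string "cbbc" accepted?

No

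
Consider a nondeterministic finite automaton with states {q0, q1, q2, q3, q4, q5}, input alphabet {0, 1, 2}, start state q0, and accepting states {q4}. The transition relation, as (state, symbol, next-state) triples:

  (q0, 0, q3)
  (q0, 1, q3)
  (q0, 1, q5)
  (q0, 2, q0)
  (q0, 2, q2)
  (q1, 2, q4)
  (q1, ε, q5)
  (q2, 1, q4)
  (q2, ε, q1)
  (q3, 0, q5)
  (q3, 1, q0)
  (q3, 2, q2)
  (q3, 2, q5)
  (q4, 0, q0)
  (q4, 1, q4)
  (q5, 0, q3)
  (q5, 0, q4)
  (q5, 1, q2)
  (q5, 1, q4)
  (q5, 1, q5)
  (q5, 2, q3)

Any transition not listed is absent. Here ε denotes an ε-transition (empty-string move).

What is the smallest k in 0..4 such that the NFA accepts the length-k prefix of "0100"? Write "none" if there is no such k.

none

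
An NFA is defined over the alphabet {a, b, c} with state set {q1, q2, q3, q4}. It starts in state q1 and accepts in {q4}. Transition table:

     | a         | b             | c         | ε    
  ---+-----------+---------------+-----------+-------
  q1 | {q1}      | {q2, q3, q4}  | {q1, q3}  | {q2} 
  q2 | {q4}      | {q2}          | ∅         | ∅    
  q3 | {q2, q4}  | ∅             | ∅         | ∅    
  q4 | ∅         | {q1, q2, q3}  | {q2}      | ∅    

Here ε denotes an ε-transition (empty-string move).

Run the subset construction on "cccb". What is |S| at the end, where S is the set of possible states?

3

Start: ε-closure({q1}) = {q1, q2}.
Read 'c': {q1, q2} → {q1, q2, q3}.
Read 'c': {q1, q2, q3} → {q1, q2, q3}.
Read 'c': {q1, q2, q3} → {q1, q2, q3}.
Read 'b': {q1, q2, q3} → {q2, q3, q4}.
That set has 3 states.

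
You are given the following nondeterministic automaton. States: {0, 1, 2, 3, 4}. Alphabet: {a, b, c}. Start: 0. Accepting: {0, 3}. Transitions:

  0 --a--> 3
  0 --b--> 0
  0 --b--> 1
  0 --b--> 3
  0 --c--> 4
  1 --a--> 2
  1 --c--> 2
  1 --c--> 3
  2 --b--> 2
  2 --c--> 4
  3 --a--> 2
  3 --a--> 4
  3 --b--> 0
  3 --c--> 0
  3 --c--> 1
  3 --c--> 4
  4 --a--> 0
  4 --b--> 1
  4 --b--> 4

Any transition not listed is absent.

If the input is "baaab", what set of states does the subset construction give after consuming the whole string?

{0, 1, 3}

Start in {0}.
Read 'b': 0→{0, 1, 3}; now {0, 1, 3}.
Read 'a': 0→{3}, 1→{2}, 3→{2, 4}; now {2, 3, 4}.
Read 'a': 2→∅, 3→{2, 4}, 4→{0}; now {0, 2, 4}.
Read 'a': 0→{3}, 2→∅, 4→{0}; now {0, 3}.
Read 'b': 0→{0, 1, 3}, 3→{0}; now {0, 1, 3}.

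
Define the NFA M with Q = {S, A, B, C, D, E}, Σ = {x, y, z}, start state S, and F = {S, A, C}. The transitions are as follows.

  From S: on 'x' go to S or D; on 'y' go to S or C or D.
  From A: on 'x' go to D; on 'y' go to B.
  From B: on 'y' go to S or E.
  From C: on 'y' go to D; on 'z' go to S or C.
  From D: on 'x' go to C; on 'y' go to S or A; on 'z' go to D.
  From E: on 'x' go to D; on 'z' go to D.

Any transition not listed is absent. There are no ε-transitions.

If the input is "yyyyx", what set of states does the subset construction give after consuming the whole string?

Start in {S}.
Read 'y': {S} → {S, C, D}.
Read 'y': {S, C, D} → {S, A, C, D}.
Read 'y': {S, A, C, D} → {S, A, B, C, D}.
Read 'y': {S, A, B, C, D} → {S, A, B, C, D, E}.
Read 'x': {S, A, B, C, D, E} → {S, C, D}.

{S, C, D}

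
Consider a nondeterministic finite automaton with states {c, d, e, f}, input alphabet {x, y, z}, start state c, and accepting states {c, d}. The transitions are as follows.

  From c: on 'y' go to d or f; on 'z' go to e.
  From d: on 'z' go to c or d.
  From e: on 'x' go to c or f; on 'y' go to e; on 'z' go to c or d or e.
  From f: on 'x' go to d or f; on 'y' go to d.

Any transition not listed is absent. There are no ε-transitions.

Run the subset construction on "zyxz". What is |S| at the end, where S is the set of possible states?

1

Start in {c}.
Read 'z': c→{e}; now {e}.
Read 'y': e→{e}; now {e}.
Read 'x': e→{c, f}; now {c, f}.
Read 'z': c→{e}, f→∅; now {e}.
That set has 1 state.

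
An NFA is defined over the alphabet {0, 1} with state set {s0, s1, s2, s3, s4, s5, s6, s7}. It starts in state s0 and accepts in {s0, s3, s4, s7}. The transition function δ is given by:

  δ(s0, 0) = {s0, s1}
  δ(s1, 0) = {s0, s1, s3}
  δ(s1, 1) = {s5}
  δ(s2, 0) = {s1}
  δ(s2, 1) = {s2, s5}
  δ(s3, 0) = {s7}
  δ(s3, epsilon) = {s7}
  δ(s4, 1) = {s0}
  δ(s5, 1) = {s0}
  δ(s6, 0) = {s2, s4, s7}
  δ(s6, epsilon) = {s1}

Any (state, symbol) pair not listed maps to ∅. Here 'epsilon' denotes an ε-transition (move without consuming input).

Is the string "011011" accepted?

Start in {s0}.
Read '0': s0→{s0, s1}; now {s0, s1}.
Read '1': s0→∅, s1→{s5}; now {s5}.
Read '1': s5→{s0}; now {s0}.
Read '0': s0→{s0, s1}; now {s0, s1}.
Read '1': s0→∅, s1→{s5}; now {s5}.
Read '1': s5→{s0}; now {s0}.
The final set {s0} contains the accepting state s0.

Yes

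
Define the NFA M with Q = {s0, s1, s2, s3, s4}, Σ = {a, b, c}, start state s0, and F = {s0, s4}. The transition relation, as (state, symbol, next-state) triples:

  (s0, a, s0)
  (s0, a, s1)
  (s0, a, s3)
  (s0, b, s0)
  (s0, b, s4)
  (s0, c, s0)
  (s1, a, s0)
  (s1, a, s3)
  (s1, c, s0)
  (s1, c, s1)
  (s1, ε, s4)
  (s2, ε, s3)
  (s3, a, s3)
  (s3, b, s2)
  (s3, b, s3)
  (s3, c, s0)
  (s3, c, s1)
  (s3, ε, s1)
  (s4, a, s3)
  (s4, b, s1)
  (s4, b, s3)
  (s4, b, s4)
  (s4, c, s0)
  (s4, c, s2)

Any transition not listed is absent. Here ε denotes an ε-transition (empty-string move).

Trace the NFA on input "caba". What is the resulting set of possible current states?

Start in {s0}.
Read 'c': s0→{s0}; now {s0}.
Read 'a': s0→{s0, s1, s3}; union {s0, s1, s3}; ε-closure = {s0, s1, s3, s4}.
Read 'b': s0→{s0, s4}, s1→∅, s3→{s2, s3}, s4→{s1, s3, s4}; now {s0, s1, s2, s3, s4}.
Read 'a': s0→{s0, s1, s3}, s1→{s0, s3}, s2→∅, s3→{s3}, s4→{s3}; union {s0, s1, s3}; ε-closure = {s0, s1, s3, s4}.

{s0, s1, s3, s4}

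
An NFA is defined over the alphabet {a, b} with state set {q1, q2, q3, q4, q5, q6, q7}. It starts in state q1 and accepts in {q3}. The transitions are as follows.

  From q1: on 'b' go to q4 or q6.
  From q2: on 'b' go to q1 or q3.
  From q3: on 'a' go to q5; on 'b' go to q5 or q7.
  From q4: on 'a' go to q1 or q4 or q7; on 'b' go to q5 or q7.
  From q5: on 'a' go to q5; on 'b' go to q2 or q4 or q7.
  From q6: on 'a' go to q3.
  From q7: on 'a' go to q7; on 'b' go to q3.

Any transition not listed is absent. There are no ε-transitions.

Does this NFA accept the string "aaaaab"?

Start in {q1}.
Read 'a': q1→∅; now ∅.
The set is empty and remains empty for the remaining 5 symbols.
The final set ∅ contains no accepting state.

No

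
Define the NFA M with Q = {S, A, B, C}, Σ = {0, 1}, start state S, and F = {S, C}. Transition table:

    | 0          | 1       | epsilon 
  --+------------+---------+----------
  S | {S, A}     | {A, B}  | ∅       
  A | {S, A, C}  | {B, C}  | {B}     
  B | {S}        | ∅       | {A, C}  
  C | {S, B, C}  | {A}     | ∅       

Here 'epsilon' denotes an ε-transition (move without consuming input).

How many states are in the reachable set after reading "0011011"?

3

Start in {S}.
Read '0': S→{S, A}; union {S, A}; ε-closure = {S, A, B, C}.
Read '0': S→{S, A}, A→{S, A, C}, B→{S}, C→{S, B, C}; now {S, A, B, C}.
Read '1': S→{A, B}, A→{B, C}, B→∅, C→{A}; now {A, B, C}.
Read '1': A→{B, C}, B→∅, C→{A}; now {A, B, C}.
Read '0': A→{S, A, C}, B→{S}, C→{S, B, C}; now {S, A, B, C}.
Read '1': S→{A, B}, A→{B, C}, B→∅, C→{A}; now {A, B, C}.
Read '1': A→{B, C}, B→∅, C→{A}; now {A, B, C}.
That set has 3 states.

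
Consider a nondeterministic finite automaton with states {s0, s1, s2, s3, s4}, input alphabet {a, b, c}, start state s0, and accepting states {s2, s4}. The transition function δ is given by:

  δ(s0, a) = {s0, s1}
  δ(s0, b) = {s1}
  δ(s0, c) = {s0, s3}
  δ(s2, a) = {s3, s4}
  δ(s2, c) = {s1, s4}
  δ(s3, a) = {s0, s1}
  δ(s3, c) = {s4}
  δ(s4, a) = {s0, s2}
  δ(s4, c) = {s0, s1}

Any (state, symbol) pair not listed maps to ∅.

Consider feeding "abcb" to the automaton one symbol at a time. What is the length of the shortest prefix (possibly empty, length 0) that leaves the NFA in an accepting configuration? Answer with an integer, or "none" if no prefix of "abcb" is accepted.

Start in {s0}.
Read 'a': {s0} → {s0, s1}.
Read 'b': {s0, s1} → {s1}.
Read 'c': {s1} → ∅.
The set is empty and remains empty for the remaining 1 symbol.
No reachable set along the way intersects F.

none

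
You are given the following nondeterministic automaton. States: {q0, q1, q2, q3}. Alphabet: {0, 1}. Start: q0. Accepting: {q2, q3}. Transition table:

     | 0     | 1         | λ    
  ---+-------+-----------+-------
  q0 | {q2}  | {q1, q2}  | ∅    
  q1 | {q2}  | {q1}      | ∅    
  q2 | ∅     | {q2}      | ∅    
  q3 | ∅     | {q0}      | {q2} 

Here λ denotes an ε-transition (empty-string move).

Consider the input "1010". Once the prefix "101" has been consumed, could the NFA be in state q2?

Start in {q0}.
Read '1': {q0} → {q1, q2}.
Read '0': {q1, q2} → {q2}.
Read '1': {q2} → {q2}.
State q2 is in {q2}.

Yes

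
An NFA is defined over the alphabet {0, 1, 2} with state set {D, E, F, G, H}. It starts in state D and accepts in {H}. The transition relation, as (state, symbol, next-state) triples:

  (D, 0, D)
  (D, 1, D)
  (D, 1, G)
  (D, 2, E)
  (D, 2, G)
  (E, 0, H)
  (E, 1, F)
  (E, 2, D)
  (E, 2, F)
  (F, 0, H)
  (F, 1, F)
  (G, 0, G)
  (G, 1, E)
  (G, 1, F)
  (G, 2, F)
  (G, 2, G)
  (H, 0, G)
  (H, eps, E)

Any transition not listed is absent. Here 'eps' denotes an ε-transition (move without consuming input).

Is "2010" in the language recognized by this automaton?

Start in {D}.
Read '2': D→{E, G}; now {E, G}.
Read '0': E→{H}, G→{G}; union {G, H}; ε-closure = {E, G, H}.
Read '1': E→{F}, G→{E, F}, H→∅; now {E, F}.
Read '0': E→{H}, F→{H}; union {H}; ε-closure = {E, H}.
The final set {E, H} contains the accepting state H.

Yes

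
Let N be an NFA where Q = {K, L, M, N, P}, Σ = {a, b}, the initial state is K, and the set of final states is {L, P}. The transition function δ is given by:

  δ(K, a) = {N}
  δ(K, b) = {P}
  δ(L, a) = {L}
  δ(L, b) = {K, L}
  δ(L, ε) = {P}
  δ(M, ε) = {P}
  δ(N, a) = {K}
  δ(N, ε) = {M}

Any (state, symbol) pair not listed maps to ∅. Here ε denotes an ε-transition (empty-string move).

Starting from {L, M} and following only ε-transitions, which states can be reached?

{L, M, P}

Begin with {L, M}.
ε-move M → P; add P.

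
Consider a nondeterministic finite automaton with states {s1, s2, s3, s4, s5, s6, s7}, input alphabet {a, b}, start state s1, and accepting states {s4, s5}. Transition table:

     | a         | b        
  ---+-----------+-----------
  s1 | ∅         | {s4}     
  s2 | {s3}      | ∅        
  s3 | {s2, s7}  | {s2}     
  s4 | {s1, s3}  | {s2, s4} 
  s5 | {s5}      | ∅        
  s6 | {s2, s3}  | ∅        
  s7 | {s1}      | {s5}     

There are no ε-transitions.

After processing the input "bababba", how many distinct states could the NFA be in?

2

Start in {s1}.
Read 'b': {s1} → {s4}.
Read 'a': {s4} → {s1, s3}.
Read 'b': {s1, s3} → {s2, s4}.
Read 'a': {s2, s4} → {s1, s3}.
Read 'b': {s1, s3} → {s2, s4}.
Read 'b': {s2, s4} → {s2, s4}.
Read 'a': {s2, s4} → {s1, s3}.
That set has 2 states.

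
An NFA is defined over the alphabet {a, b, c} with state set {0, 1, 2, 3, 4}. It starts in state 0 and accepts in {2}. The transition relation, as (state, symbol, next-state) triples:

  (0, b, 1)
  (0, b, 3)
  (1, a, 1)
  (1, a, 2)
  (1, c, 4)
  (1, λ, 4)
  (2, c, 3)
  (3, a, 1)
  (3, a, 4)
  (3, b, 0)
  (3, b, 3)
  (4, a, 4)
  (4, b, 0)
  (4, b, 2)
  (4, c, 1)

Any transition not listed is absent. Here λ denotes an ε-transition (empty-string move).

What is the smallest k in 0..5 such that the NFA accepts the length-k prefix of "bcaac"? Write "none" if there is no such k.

3

Start in {0}.
Read 'b': {0} → {1, 3, 4}.
Read 'c': {1, 3, 4} → {1, 4}.
Read 'a': {1, 4} → {1, 2, 4}.
None of the earlier sets intersect F, but {1, 2, 4} does.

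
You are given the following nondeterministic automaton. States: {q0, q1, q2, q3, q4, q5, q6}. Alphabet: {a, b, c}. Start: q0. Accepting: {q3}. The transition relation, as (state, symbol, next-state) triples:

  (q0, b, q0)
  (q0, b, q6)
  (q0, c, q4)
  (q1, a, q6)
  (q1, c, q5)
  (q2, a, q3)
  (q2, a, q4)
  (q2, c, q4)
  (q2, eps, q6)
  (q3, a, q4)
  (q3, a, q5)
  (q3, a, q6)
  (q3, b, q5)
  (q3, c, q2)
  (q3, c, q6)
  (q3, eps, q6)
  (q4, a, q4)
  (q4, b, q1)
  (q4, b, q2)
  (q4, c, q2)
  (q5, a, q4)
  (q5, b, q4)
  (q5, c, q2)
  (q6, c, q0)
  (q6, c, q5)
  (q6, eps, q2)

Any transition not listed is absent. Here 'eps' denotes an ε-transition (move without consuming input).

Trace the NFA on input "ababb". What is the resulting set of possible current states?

∅

Start in {q0}.
Read 'a': {q0} → ∅.
The set is empty and remains empty for the remaining 4 symbols.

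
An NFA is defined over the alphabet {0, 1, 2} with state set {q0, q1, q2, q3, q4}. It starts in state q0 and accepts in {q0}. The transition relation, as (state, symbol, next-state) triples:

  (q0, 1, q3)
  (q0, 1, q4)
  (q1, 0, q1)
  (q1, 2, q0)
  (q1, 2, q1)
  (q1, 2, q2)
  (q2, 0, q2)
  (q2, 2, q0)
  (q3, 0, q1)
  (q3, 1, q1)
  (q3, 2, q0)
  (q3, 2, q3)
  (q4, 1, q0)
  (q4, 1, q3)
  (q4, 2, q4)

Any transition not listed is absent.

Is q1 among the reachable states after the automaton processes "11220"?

Yes

Start in {q0}.
Read '1': {q0} → {q3, q4}.
Read '1': {q3, q4} → {q0, q1, q3}.
Read '2': {q0, q1, q3} → {q0, q1, q2, q3}.
Read '2': {q0, q1, q2, q3} → {q0, q1, q2, q3}.
Read '0': {q0, q1, q2, q3} → {q1, q2}.
State q1 is in {q1, q2}.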